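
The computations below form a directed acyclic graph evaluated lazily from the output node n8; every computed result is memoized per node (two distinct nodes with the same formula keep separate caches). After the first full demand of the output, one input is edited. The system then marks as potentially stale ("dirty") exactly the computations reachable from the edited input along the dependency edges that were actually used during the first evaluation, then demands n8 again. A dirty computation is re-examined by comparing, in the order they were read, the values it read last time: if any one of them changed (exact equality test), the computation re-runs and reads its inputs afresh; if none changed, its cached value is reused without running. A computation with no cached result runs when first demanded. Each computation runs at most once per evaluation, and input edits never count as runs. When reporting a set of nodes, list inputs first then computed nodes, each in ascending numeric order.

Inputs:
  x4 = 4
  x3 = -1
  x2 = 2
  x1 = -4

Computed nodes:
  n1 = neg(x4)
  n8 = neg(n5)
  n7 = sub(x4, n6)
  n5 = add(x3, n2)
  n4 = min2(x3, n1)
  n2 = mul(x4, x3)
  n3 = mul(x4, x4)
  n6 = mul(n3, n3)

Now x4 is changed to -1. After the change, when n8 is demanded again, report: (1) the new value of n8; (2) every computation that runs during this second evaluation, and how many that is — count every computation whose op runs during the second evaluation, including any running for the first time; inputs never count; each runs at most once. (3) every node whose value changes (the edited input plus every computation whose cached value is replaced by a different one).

First demand of the output computes:
  n2 = mul(4, -1) = -4
  n5 = add(-1, -4) = -5
  n8 = neg(-5) = 5

After the edit, cleaning proceeds:
  n2: a read changed (x4 4->-1) — executes, giving 1.
  n5: a read changed (n2 -4->1) — executes, giving 0.
  n8: a read changed (n5 -5->0) — executes, giving 0.

Demanding n8 again yields 0.
3 computations run: n2, n5, n8.
The nodes whose values change: x4, n2, n5, n8.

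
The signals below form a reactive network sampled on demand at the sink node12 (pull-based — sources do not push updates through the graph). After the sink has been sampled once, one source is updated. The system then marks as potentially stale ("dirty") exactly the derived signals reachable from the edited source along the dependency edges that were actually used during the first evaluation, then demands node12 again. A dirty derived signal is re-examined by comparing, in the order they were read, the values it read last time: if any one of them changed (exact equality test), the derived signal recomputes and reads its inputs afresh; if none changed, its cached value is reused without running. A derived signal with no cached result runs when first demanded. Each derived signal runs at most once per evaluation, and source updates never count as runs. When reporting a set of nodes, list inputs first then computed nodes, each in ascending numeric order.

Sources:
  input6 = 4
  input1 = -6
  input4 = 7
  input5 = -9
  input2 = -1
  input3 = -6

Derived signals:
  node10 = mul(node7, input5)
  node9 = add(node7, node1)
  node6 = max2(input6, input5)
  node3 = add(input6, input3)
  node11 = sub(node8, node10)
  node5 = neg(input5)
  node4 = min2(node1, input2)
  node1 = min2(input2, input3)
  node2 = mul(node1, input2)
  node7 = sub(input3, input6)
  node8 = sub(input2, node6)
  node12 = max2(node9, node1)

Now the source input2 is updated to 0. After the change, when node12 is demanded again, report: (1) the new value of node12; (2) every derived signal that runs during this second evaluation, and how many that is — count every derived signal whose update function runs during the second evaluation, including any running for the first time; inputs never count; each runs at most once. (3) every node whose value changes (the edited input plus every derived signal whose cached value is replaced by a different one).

node12 now evaluates to -6.
Run set: node1 (1 run).
Changed values: input2.
The important point: node1 recomputes to an identical value, and the output ends up unchanged.

Initial pass — values computed on the first demand:
  node1 = min2(-1, -6) = -6
  node7 = sub(-6, 4) = -10
  node9 = add(-10, -6) = -16
  node12 = max2(-16, -6) = -6

Second demand — change propagation:
  node1: re-runs because input2 -1->0; new result -6 (unchanged).
  node9: re-examined; everything it read last time is the same (node7 unchanged, node1 unchanged) — cache -16 kept, no run.
  node12: re-examined; everything it read last time is the same (node9 unchanged, node1 unchanged) — cache -6 kept, no run.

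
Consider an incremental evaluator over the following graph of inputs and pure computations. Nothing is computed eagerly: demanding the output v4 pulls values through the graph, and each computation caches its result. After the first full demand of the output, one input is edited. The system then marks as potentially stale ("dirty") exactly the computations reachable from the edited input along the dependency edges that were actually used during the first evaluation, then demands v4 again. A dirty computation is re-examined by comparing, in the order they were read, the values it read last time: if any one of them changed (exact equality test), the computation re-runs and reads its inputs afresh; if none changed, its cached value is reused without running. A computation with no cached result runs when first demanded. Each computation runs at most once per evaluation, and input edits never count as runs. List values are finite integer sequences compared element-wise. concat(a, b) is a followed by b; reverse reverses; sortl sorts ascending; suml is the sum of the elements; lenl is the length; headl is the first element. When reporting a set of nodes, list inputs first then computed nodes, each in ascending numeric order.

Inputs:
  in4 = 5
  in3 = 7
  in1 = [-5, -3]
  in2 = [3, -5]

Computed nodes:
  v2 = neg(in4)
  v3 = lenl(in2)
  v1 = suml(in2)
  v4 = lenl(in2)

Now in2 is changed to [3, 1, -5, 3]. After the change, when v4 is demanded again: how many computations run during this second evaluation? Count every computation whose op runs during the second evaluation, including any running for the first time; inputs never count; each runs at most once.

Run set: v4 (1 run).

Initial pass — values computed on the first demand:
  v4 = lenl([3, -5]) = 2

Second demand — change propagation:
  v4: re-runs because in2 [3, -5]->[3, 1, -5, 3]; new result 4.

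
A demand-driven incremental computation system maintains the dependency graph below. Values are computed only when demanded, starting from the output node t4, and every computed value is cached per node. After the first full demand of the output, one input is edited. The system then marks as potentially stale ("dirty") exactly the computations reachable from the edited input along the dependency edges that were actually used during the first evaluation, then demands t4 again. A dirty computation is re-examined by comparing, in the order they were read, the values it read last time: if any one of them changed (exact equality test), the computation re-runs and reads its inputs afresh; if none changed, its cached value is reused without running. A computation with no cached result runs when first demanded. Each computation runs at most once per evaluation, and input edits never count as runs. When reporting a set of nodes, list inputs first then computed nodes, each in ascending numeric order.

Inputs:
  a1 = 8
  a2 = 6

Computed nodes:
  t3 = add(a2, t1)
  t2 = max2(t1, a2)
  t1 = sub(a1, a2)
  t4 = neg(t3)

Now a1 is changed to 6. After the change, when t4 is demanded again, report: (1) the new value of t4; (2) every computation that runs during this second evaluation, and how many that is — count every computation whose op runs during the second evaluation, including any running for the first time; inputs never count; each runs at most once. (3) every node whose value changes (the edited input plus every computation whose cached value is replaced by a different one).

New value of t4: -6.
Computations that run: t1, t3, t4 — 3 in total.
Values that change: a1, t1, t3, t4.

First evaluation (everything demanded from the output):
  t1 = sub(8, 6) = 2
  t3 = add(6, 2) = 8
  t4 = neg(8) = -8

Propagation after the edit:
  t1: runs — a1 8->6; result 0.
  t3: runs — t1 2->0; result 6.
  t4: runs — t3 8->6; result -6.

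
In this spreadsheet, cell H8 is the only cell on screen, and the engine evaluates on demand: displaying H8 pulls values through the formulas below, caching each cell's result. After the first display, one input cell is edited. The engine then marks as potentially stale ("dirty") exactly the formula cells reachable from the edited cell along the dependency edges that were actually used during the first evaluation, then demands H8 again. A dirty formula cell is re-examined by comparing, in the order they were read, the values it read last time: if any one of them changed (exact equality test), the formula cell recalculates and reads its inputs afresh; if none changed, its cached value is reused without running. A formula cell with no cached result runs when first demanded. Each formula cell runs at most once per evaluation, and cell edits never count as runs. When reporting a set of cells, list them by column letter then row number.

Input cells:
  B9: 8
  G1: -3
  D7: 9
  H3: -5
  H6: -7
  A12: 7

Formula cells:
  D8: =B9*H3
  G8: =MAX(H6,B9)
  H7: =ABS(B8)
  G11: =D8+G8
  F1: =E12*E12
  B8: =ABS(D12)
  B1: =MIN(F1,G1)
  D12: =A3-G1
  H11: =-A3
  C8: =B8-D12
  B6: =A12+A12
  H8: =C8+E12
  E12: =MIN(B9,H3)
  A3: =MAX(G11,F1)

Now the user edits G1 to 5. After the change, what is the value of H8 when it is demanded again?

H8 now evaluates to -5.
The important point: C8 recomputes to an identical value, and the output ends up unchanged.

Initial pass — values computed on the first demand:
  D8 = 8 * -5 = -40
  E12 = MIN(8, -5) = -5
  F1 = -5 * -5 = 25
  G8 = MAX(-7, 8) = 8
  G11 = -40 + 8 = -32
  A3 = MAX(-32, 25) = 25
  D12 = 25 - -3 = 28
  B8 = ABS(28) = 28
  C8 = 28 - 28 = 0
  H8 = 0 + -5 = -5

Second demand — change propagation:
  D12: re-runs because G1 -3->5; new result 20.
  B8: re-runs because D12 28->20; new result 20.
  C8: re-runs because B8 28->20; D12 28->20; new result 0 (unchanged).
  H8: re-examined; everything it read last time is the same (C8 unchanged, E12 unchanged) — cache -5 kept, no run.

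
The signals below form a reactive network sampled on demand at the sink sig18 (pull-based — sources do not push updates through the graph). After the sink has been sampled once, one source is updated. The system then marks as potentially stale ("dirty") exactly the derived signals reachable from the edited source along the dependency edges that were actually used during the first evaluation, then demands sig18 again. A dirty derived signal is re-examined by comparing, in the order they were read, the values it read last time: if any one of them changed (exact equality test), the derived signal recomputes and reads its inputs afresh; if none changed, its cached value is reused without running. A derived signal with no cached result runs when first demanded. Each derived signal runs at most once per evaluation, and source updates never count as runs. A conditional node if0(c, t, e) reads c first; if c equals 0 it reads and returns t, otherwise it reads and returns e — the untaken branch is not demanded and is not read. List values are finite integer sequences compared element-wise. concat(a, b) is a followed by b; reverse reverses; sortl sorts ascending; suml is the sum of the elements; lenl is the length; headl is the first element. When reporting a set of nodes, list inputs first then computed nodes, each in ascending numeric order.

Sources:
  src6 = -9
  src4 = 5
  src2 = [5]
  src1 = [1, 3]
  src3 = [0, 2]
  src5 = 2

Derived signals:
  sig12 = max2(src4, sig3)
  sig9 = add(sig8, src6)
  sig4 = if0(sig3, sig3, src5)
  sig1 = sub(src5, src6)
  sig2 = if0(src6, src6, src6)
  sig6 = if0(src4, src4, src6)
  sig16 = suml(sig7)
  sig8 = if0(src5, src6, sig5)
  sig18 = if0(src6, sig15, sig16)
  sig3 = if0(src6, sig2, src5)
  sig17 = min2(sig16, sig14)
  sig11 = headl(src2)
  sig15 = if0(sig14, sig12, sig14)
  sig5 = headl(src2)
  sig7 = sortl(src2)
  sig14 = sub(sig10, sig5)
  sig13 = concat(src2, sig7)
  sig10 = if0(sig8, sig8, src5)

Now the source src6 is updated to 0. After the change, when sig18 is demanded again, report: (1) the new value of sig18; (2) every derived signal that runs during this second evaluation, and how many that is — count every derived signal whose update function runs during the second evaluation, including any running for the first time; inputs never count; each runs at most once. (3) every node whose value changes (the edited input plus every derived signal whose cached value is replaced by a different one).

Initial pass — values computed on the first demand:
  sig7 = sortl([5]) = [5]
  sig16 = suml([5]) = 5
  sig18 = if0(src6=-9 -> else branch sig16) = 5

Second demand — change propagation:
  sig5: newly demanded (no cache) — executes and yields 5.
  sig8: newly demanded (no cache) — executes and yields 5.
  sig10: newly demanded (no cache) — executes and yields 2.
  sig14: newly demanded (no cache) — executes and yields -3.
  sig15: newly demanded (no cache) — executes and yields -3.
  sig18: re-runs because src6 -9->0; new result -3.

The important point: the flipped condition pulls in fresh nodes; sig5, sig8, sig10, sig14, sig15 run for the first time.

sig18 now evaluates to -3.
Run set: sig5, sig8, sig10, sig14, sig15, sig18 (6 run).
Changed values: src6, sig18.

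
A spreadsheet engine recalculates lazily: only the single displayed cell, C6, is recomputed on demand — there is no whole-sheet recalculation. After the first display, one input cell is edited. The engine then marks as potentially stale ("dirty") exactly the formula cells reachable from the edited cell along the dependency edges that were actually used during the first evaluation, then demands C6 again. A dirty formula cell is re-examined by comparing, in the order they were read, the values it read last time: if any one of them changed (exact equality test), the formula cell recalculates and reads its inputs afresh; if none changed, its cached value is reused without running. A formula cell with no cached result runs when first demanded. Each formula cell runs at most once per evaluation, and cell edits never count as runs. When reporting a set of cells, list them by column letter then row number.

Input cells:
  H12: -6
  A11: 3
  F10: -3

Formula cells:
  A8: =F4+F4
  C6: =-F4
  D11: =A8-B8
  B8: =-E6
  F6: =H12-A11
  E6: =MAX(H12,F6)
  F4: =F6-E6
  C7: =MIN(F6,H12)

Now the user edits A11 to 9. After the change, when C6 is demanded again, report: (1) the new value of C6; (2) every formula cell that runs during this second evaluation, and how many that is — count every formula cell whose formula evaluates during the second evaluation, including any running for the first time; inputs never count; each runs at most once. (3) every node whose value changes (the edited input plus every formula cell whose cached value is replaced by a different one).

New value of C6: 9.
Formula cells that run: C6, E6, F4, F6 — 4 in total.
Values that change: A11, C6, F4, F6.

First evaluation (everything demanded from the output):
  F6 = -6 - 3 = -9
  E6 = MAX(-6, -9) = -6
  F4 = -9 - -6 = -3
  C6 = -(-3) = 3

Propagation after the edit:
  F6: runs — A11 3->9; result -15.
  E6: runs — F6 -9->-15; result -6 (same value as before).
  F4: runs — F6 -9->-15; result -9.
  C6: runs — F4 -3->-9; result 9.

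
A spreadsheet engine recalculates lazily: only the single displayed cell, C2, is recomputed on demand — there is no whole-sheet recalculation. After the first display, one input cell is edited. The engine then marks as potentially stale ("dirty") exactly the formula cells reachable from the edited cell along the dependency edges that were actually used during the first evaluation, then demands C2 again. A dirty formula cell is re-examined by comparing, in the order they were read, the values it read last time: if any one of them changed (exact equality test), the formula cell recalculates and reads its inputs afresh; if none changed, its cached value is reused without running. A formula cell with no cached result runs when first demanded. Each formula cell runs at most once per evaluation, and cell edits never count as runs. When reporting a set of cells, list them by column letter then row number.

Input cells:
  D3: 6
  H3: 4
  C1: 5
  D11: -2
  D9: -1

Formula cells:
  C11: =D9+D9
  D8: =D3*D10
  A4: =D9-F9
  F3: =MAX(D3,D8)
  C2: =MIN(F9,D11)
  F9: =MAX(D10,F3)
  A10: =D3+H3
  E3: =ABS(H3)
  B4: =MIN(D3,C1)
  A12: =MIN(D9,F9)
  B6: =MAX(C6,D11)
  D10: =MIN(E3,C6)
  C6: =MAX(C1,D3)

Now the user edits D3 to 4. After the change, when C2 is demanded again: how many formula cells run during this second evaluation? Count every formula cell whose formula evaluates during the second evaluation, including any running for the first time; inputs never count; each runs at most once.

First evaluation (everything demanded from the output):
  C6 = MAX(5, 6) = 6
  E3 = ABS(4) = 4
  D10 = MIN(4, 6) = 4
  D8 = 6 * 4 = 24
  F3 = MAX(6, 24) = 24
  F9 = MAX(4, 24) = 24
  C2 = MIN(24, -2) = -2

Propagation after the edit:
  C6: runs — D3 6->4; result 5.
  D10: runs — C6 6->5; result 4 (same value as before).
  D8: runs — D3 6->4; result 16.
  F3: runs — D3 6->4; D8 24->16; result 16.
  F9: runs — F3 24->16; result 16.
  C2: runs — F9 24->16; result -2 (same value as before).

Formula cells that run: C2, C6, D8, D10, F3, F9 — 6 in total.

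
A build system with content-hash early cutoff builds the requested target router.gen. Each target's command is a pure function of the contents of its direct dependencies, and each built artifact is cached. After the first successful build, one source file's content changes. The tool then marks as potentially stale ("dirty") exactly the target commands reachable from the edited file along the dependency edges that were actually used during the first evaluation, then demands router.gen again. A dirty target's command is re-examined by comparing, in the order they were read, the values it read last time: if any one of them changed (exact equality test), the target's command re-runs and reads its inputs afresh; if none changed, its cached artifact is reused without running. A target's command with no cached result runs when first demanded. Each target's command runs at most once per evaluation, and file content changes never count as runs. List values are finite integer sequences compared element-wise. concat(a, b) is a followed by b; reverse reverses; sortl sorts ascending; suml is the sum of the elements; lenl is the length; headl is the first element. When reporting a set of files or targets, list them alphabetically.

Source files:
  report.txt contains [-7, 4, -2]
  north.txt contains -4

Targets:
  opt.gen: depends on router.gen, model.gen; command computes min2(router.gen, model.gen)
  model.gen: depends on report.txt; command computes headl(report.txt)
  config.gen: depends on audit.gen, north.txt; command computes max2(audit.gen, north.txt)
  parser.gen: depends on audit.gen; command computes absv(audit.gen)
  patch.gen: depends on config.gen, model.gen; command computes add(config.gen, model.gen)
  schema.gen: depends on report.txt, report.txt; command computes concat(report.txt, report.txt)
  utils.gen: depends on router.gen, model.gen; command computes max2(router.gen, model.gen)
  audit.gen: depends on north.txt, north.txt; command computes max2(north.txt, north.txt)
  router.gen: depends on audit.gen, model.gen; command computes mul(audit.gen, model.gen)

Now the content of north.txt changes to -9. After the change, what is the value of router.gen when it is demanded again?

New value of router.gen: 63.

First evaluation (everything demanded from the output):
  audit.gen = max2(-4, -4) = -4
  model.gen = headl([-7, 4, -2]) = -7
  router.gen = mul(-4, -7) = 28

Propagation after the edit:
  audit.gen: runs — north.txt -4->-9; north.txt -4->-9; result -9.
  router.gen: runs — audit.gen -4->-9; result 63.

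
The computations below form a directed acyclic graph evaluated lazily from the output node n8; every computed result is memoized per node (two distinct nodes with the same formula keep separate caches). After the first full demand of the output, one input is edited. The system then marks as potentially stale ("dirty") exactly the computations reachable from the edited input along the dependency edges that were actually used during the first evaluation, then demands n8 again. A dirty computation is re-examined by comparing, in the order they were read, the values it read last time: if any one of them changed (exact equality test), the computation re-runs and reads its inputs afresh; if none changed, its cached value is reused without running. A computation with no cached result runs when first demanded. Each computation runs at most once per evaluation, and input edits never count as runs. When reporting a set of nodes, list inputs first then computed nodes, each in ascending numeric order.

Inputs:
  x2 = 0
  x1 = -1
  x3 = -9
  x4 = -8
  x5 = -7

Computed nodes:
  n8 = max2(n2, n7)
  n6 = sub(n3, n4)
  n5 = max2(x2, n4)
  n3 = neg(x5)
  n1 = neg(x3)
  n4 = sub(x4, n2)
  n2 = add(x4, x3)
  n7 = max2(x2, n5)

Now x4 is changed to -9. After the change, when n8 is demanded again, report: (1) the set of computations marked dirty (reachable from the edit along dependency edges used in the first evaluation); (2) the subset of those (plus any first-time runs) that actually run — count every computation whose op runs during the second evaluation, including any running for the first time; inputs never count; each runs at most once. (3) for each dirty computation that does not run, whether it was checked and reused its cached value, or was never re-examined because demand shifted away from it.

The edit dirties: n2, n4, n5, n7, n8.
3 computations run: n2, n4, n8.
Cache hits after checking: n5, n7.
Note where the cutoff bites: n5 is checked, finds nothing changed, and keeps its cache.

First demand of the output computes:
  n2 = add(-8, -9) = -17
  n4 = sub(-8, -17) = 9
  n5 = max2(0, 9) = 9
  n7 = max2(0, 9) = 9
  n8 = max2(-17, 9) = 9

After the edit, cleaning proceeds:
  n2: a read changed (x4 -8->-9) — executes, giving -18.
  n4: a read changed (x4 -8->-9; n2 -17->-18) — executes, giving 9 — identical to its old value.
  n5: dirty, but its reads are unchanged (x2 unchanged, n4 unchanged); cached 9 stands.
  n7: dirty, but its reads are unchanged (x2 unchanged, n5 unchanged); cached 9 stands.
  n8: a read changed (n2 -17->-18) — executes, giving 9 — identical to its old value.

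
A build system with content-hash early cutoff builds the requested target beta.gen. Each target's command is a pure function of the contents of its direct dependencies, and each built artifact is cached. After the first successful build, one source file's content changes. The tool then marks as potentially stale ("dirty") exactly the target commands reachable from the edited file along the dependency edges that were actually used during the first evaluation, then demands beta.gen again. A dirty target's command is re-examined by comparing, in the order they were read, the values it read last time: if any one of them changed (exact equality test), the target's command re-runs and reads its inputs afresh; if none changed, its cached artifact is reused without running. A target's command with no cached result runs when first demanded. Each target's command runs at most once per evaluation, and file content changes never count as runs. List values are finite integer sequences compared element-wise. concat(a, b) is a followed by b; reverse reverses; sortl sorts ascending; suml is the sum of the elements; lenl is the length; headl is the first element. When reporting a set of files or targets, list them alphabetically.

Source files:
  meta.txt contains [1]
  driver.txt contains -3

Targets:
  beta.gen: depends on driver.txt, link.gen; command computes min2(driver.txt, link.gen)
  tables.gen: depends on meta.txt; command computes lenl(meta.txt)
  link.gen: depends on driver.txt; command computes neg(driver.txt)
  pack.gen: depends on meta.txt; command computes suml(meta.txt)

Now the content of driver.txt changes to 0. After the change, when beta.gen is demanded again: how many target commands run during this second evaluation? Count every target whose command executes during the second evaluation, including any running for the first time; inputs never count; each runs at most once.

Target commands that run: beta.gen, link.gen — 2 in total.

First evaluation (everything demanded from the output):
  link.gen = neg(-3) = 3
  beta.gen = min2(-3, 3) = -3

Propagation after the edit:
  link.gen: runs — driver.txt -3->0; result 0.
  beta.gen: runs — driver.txt -3->0; link.gen 3->0; result 0.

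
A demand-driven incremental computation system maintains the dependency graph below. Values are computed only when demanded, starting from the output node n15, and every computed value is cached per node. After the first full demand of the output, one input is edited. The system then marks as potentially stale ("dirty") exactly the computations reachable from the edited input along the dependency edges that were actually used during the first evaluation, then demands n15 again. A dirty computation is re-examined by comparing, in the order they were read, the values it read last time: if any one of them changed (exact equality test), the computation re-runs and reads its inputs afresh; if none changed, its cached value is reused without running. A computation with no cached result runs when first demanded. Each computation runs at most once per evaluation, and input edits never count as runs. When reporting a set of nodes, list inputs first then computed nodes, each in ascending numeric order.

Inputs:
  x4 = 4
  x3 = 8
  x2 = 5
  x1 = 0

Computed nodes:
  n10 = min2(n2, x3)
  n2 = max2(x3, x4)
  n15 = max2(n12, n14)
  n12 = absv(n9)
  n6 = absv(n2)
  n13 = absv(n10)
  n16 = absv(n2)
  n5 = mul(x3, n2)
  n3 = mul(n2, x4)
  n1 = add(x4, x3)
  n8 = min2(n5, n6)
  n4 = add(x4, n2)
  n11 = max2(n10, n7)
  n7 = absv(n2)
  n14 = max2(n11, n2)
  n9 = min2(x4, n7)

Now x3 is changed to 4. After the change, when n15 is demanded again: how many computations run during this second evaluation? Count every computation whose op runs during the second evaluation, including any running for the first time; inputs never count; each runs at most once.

Computations that run: n2, n7, n9, n10, n11, n14, n15 — 7 in total.
Key observation: the cutoff stops propagation at n12 — its inputs' values are unchanged, so it reuses its cache.

First evaluation (everything demanded from the output):
  n2 = max2(8, 4) = 8
  n7 = absv(8) = 8
  n9 = min2(4, 8) = 4
  n10 = min2(8, 8) = 8
  n11 = max2(8, 8) = 8
  n12 = absv(4) = 4
  n14 = max2(8, 8) = 8
  n15 = max2(4, 8) = 8

Propagation after the edit:
  n2: runs — x3 8->4; result 4.
  n7: runs — n2 8->4; result 4.
  n9: runs — n7 8->4; result 4 (same value as before).
  n10: runs — n2 8->4; x3 8->4; result 4.
  n11: runs — n10 8->4; n7 8->4; result 4.
  n12: checked — values it read are unchanged (n9 unchanged); reused cached 4 without running.
  n14: runs — n11 8->4; n2 8->4; result 4.
  n15: runs — n14 8->4; result 4.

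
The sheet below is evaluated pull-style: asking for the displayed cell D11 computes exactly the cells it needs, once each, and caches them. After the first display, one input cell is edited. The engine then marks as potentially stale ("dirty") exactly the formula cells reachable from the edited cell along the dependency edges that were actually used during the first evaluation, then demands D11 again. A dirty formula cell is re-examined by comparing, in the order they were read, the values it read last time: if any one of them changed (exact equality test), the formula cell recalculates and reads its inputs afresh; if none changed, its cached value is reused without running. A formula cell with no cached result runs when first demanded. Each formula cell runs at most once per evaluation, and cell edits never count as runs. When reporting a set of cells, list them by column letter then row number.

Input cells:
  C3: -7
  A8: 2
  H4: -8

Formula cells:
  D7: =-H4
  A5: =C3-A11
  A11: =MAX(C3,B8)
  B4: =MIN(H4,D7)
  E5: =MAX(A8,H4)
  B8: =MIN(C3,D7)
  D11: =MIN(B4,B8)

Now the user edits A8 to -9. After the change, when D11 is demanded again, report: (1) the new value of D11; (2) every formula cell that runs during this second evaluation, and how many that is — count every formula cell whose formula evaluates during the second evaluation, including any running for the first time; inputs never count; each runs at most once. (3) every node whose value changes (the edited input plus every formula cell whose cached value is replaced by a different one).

First demand of the output computes:
  D7 = -(-8) = 8
  B4 = MIN(-8, 8) = -8
  B8 = MIN(-7, 8) = -7
  D11 = MIN(-8, -7) = -8

After the edit, cleaning proceeds:
  A8 only reaches undemanded nodes; the second demand re-runs nothing.

Note the shortcut — A8 feeds only undemanded nodes, so no recomputation happens.

Demanding D11 again yields -8.
0 formula cells run: none.
The nodes whose values change: A8.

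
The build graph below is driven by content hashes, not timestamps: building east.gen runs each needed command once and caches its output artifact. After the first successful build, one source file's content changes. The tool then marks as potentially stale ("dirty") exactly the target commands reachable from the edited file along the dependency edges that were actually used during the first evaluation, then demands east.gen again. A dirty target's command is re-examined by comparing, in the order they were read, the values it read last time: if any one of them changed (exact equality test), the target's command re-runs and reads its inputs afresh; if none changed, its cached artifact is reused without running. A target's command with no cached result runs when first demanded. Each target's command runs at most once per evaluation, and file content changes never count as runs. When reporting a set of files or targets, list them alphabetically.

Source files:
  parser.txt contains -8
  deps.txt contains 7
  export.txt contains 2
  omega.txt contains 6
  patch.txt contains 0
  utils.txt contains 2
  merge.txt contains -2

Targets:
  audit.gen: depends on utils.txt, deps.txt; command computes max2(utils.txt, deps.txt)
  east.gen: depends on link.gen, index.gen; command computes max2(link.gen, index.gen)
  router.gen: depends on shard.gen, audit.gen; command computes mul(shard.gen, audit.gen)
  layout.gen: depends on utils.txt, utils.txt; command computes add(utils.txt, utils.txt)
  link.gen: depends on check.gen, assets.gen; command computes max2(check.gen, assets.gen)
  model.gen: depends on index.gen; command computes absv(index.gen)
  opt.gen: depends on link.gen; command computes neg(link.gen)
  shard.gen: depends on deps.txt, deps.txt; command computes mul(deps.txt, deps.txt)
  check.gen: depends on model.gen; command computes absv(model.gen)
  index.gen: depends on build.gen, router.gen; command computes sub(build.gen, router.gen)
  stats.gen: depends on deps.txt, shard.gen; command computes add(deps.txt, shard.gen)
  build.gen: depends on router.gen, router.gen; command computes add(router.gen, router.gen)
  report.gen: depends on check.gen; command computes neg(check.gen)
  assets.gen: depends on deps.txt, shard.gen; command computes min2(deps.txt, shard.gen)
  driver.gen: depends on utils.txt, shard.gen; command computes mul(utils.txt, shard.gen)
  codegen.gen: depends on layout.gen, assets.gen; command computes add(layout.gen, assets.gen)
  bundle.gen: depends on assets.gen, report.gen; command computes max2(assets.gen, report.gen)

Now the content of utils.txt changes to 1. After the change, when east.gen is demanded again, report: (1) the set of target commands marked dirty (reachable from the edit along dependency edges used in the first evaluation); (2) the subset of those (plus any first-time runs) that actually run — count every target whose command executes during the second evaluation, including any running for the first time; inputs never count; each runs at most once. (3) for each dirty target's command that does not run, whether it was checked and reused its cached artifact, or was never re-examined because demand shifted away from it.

Initial pass — values computed on the first demand:
  audit.gen = max2(2, 7) = 7
  shard.gen = mul(7, 7) = 49
  assets.gen = min2(7, 49) = 7
  router.gen = mul(49, 7) = 343
  build.gen = add(343, 343) = 686
  index.gen = sub(686, 343) = 343
  model.gen = absv(343) = 343
  check.gen = absv(343) = 343
  link.gen = max2(343, 7) = 343
  east.gen = max2(343, 343) = 343

Second demand — change propagation:
  audit.gen: re-runs because utils.txt 2->1; new result 7 (unchanged).
  router.gen: re-examined; everything it read last time is the same (shard.gen unchanged, audit.gen unchanged) — cache 343 kept, no run.
  build.gen: re-examined; everything it read last time is the same (router.gen unchanged, router.gen unchanged) — cache 686 kept, no run.
  index.gen: re-examined; everything it read last time is the same (build.gen unchanged, router.gen unchanged) — cache 343 kept, no run.
  model.gen: re-examined; everything it read last time is the same (index.gen unchanged) — cache 343 kept, no run.
  check.gen: re-examined; everything it read last time is the same (model.gen unchanged) — cache 343 kept, no run.
  link.gen: re-examined; everything it read last time is the same (check.gen unchanged, assets.gen unchanged) — cache 343 kept, no run.
  east.gen: re-examined; everything it read last time is the same (link.gen unchanged, index.gen unchanged) — cache 343 kept, no run.

The important point: audit.gen recomputes to an identical value, and the output ends up unchanged.

Dirty set: audit.gen, build.gen, check.gen, east.gen, index.gen, link.gen, model.gen, router.gen.
Run set: audit.gen (1 run).
Re-examined without running (cache reused): build.gen, check.gen, east.gen, index.gen, link.gen, model.gen, router.gen.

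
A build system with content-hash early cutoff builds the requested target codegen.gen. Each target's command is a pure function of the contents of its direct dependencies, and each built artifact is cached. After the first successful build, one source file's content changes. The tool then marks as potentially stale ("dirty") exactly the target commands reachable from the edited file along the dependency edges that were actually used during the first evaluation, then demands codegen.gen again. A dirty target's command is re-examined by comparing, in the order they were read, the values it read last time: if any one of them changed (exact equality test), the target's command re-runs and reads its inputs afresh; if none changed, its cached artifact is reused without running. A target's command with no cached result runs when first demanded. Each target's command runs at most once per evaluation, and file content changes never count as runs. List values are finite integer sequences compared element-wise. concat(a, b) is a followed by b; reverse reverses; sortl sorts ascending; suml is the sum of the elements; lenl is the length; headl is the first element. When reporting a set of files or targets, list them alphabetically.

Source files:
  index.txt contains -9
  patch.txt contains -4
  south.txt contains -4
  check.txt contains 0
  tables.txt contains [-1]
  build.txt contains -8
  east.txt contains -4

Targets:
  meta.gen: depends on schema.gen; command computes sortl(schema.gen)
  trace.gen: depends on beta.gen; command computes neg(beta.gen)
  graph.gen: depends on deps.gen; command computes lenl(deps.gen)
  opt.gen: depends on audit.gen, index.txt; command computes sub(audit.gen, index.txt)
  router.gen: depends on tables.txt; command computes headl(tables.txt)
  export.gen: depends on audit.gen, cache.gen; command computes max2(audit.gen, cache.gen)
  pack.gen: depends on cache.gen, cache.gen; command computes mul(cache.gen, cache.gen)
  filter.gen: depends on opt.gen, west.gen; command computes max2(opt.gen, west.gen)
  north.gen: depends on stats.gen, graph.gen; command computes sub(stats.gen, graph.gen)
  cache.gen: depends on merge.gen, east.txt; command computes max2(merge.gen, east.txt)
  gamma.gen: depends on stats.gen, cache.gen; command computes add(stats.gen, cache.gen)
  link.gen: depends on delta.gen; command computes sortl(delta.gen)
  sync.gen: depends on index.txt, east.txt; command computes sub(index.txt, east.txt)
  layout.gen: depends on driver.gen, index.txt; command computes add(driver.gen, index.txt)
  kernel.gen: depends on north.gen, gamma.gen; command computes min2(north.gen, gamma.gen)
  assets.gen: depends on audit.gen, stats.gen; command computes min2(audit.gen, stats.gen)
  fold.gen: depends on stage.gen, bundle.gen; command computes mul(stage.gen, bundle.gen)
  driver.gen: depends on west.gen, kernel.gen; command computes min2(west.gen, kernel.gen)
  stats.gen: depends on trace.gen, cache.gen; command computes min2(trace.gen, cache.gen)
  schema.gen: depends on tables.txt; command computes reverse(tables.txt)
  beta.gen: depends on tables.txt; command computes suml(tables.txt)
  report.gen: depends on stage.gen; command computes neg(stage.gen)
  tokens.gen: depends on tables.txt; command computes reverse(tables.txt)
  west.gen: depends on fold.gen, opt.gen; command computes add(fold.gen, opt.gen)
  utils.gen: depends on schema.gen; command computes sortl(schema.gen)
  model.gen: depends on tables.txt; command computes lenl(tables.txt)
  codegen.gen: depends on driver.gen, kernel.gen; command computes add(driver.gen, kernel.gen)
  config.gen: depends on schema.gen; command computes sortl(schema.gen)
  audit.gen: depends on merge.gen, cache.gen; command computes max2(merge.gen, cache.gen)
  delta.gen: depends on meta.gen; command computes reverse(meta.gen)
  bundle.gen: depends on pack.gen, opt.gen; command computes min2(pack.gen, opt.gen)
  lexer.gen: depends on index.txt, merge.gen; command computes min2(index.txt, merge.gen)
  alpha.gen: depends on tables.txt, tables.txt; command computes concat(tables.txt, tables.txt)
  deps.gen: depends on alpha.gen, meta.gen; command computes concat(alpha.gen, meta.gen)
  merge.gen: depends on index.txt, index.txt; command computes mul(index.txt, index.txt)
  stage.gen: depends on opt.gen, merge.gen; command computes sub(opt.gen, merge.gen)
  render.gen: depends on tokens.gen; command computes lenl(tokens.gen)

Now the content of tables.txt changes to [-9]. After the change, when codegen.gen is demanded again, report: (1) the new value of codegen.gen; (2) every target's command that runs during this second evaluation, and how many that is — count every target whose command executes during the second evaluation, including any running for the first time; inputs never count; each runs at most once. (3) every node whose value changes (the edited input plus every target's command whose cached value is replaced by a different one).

First evaluation (everything demanded from the output):
  alpha.gen = concat([-1], [-1]) = [-1, -1]
  beta.gen = suml([-1]) = -1
  merge.gen = mul(-9, -9) = 81
  cache.gen = max2(81, -4) = 81
  audit.gen = max2(81, 81) = 81
  opt.gen = sub(81, -9) = 90
  pack.gen = mul(81, 81) = 6561
  bundle.gen = min2(6561, 90) = 90
  schema.gen = reverse([-1]) = [-1]
  meta.gen = sortl([-1]) = [-1]
  deps.gen = concat([-1, -1], [-1]) = [-1, -1, -1]
  graph.gen = lenl([-1, -1, -1]) = 3
  stage.gen = sub(90, 81) = 9
  fold.gen = mul(9, 90) = 810
  trace.gen = neg(-1) = 1
  stats.gen = min2(1, 81) = 1
  gamma.gen = add(1, 81) = 82
  north.gen = sub(1, 3) = -2
  kernel.gen = min2(-2, 82) = -2
  west.gen = add(810, 90) = 900
  driver.gen = min2(900, -2) = -2
  codegen.gen = add(-2, -2) = -4

Propagation after the edit:
  alpha.gen: runs — tables.txt [-1]->[-9]; tables.txt [-1]->[-9]; result [-9, -9].
  beta.gen: runs — tables.txt [-1]->[-9]; result -9.
  schema.gen: runs — tables.txt [-1]->[-9]; result [-9].
  meta.gen: runs — schema.gen [-1]->[-9]; result [-9].
  deps.gen: runs — alpha.gen [-1, -1]->[-9, -9]; meta.gen [-1]->[-9]; result [-9, -9, -9].
  graph.gen: runs — deps.gen [-1, -1, -1]->[-9, -9, -9]; result 3 (same value as before).
  trace.gen: runs — beta.gen -1->-9; result 9.
  stats.gen: runs — trace.gen 1->9; result 9.
  gamma.gen: runs — stats.gen 1->9; result 90.
  north.gen: runs — stats.gen 1->9; result 6.
  kernel.gen: runs — north.gen -2->6; gamma.gen 82->90; result 6.
  driver.gen: runs — kernel.gen -2->6; result 6.
  codegen.gen: runs — driver.gen -2->6; kernel.gen -2->6; result 12.

New value of codegen.gen: 12.
Target commands that run: alpha.gen, beta.gen, codegen.gen, deps.gen, driver.gen, gamma.gen, graph.gen, kernel.gen, meta.gen, north.gen, schema.gen, stats.gen, trace.gen — 13 in total.
Values that change: alpha.gen, beta.gen, codegen.gen, deps.gen, driver.gen, gamma.gen, kernel.gen, meta.gen, north.gen, schema.gen, stats.gen, tables.txt, trace.gen.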